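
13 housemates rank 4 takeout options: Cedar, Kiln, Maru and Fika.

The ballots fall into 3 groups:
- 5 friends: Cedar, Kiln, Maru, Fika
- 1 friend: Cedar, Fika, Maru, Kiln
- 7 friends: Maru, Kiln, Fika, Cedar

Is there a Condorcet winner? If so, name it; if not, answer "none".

Pairwise majorities:
Cedar vs Kiln: Kiln, 7–6.
Cedar vs Maru: Maru, 7–6.
Cedar–Fika: Fika 7–6.
Kiln vs Maru: Maru wins 8–5.
Kiln vs Fika: Kiln, 12–1.
Maru–Fika: Maru 12–1.
Only Maru has no losses; Maru is the Condorcet winner.

Maru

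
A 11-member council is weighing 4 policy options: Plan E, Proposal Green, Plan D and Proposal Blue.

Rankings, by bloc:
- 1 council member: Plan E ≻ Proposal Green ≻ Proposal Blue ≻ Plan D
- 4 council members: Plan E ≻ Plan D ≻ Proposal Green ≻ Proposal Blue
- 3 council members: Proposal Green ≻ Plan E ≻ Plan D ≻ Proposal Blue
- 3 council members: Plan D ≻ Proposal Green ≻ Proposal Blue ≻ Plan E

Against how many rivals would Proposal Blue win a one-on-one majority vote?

Proposal Blue against each rival (11 council members):
Proposal Blue vs Plan E: Plan E, 8–3.
Proposal Blue vs Proposal Green: Proposal Blue is ranked higher on 0 ballots, Proposal Green on 11. Proposal Green wins 11–0.
Proposal Blue vs Plan D: 1 to 10, Plan D.
Proposal Blue beats no one; loses to Plan E, Proposal Green, Plan D — 0 pairwise wins.

0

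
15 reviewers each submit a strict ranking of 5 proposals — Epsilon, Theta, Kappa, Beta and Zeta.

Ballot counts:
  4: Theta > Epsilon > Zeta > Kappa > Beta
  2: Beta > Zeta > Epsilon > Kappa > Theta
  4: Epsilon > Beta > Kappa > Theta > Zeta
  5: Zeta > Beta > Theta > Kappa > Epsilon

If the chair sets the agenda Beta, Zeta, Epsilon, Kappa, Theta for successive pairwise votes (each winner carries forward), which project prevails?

Round 1: Beta vs Zeta — 6–9, Zeta advances.
Round 2: Zeta vs Epsilon — 7–8, Epsilon advances.
Round 3: Epsilon vs Kappa — 10–5, Epsilon advances.
Round 4: Epsilon vs Theta — 6–9, Theta advances.
The agenda winner is Theta.

Theta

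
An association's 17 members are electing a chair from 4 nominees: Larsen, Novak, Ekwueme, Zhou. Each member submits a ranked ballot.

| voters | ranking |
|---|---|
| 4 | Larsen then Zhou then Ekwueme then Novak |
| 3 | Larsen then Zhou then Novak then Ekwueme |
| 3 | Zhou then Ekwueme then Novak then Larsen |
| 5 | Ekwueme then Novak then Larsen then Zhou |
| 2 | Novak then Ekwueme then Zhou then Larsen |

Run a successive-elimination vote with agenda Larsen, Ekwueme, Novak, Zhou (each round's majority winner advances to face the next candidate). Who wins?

Round 1: Larsen vs Ekwueme — 7–10, Ekwueme advances.
Round 2: Ekwueme vs Novak — 12–5, Ekwueme advances.
Round 3: Ekwueme vs Zhou — 7–10, Zhou advances.
Zhou survives the agenda.

Zhou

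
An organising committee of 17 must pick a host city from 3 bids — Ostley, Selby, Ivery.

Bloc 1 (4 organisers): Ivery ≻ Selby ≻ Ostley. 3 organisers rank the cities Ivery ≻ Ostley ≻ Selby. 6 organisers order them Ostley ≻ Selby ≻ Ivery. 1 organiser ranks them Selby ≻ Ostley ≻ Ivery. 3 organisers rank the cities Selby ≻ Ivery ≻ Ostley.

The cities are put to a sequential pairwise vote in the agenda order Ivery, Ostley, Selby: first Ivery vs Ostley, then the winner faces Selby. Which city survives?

Selby

Round 1: Ivery vs Ostley — 10–7, Ivery advances.
Round 2: Ivery vs Selby — 7–10, Selby advances.
Selby survives the agenda.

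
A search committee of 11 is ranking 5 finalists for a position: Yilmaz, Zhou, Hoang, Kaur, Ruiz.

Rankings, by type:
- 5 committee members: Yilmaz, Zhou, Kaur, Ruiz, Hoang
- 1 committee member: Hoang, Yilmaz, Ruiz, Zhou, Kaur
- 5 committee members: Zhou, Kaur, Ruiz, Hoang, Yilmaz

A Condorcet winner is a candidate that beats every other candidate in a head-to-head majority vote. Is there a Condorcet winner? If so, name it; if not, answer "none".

none

Pairwise majorities:
Yilmaz vs Zhou: Yilmaz, 6–5.
Yilmaz vs Hoang: Hoang, 6–5.
Yilmaz vs Kaur: Yilmaz, 6–5.
Yilmaz–Ruiz: Yilmaz 6–5.
Zhou vs Hoang: Zhou, 10–1.
Zhou vs Kaur: Zhou wins 11–0.
Zhou vs Ruiz: Zhou wins 10–1.
Hoang–Kaur: Kaur 10–1.
Hoang–Ruiz: Ruiz 10–1.
Kaur vs Ruiz: Kaur wins 10–1.
Every candidate loses at least once (Yilmaz loses to Hoang; Zhou loses to Yilmaz; Hoang loses to Zhou; Kaur loses to Yilmaz; Ruiz loses to Yilmaz). The majority relation contains the cycle Yilmaz > Zhou > Hoang > Yilmaz, so there is no Condorcet winner.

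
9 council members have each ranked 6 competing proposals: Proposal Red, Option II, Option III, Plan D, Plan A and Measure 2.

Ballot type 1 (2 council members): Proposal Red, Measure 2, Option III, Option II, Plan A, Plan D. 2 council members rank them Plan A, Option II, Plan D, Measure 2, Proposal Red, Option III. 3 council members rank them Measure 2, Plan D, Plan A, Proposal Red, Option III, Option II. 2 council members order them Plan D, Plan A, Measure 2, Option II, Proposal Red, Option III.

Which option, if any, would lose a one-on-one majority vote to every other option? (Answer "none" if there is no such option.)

Pairwise majorities:
Proposal Red vs Option II: Proposal Red is ranked higher on 2+3 = 5 ballots, Option II on 4. Proposal Red wins 5–4.
Proposal Red vs Option III: Proposal Red wins 9–0.
Proposal Red–Plan D: Plan D 7–2.
Proposal Red vs Plan A: Plan A wins 7–2.
Proposal Red vs Measure 2: 2 to 7, Measure 2.
Option II vs Option III: Option III, 5–4.
Option II vs Plan D: 4 to 5, Plan D.
Option II vs Plan A: 2 to 7, Plan A.
Option II vs Measure 2: Option II preferred on 2 ballots; Measure 2 wins 7–2.
Option III vs Plan D: Option III is ranked higher on 2 ballots, Plan D on 7. Plan D wins 7–2.
Option III–Plan A: Plan A 7–2.
Option III–Measure 2: Measure 2 9–0.
Plan D vs Plan A: 3+2 = 5 for Plan D, 4 for Plan A — Plan D by 5–4.
Plan D vs Measure 2: Measure 2, 5–4.
Plan A vs Measure 2: Plan A is ranked higher on 2+2 = 4 ballots, Measure 2 on 5. Measure 2 wins 5–4.
Option II loses to every other option — it is the Condorcet loser.

Option II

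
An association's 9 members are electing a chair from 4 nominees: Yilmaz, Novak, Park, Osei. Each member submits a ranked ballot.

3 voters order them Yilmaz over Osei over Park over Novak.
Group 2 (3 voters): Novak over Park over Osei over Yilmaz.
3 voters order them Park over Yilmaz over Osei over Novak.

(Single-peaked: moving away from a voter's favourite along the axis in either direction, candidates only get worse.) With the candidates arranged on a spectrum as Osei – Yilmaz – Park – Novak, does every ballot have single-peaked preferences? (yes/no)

Axis positions: Osei=1, Yilmaz=2, Park=3, Novak=4.
Group 1 (peak Yilmaz at position 2): ranking walks positions 2-1-3-4, expanding outward from the peak — single-peaked.
Group 2: ranking walks positions 4-3-1-2; Osei is ranked above Yilmaz even though Yilmaz lies between Osei and the peak Novak on the axis — preferences dip and rise again. Not single-peaked.
Group 3 (peak Park at position 3): ranking walks positions 3-2-1-4, expanding outward from the peak — single-peaked.
Group 2 violates single-peakedness, so the profile is not single-peaked on this axis.

no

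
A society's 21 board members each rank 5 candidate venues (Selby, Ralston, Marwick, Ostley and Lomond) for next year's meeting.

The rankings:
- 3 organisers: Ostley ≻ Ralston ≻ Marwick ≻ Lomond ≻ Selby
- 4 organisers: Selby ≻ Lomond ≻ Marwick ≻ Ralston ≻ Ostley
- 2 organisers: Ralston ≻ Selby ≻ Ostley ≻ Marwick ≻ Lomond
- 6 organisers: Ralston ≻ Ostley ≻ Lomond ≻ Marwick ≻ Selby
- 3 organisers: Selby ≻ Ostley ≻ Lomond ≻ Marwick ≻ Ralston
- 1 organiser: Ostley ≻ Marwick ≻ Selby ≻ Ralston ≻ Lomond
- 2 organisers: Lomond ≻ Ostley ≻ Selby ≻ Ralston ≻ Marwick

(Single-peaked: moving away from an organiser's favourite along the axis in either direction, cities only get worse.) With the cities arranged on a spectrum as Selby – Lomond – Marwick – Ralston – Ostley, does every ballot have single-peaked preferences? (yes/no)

Axis positions: Selby=1, Lomond=2, Marwick=3, Ralston=4, Ostley=5.
Type 1 (peak Ostley at position 5): ranking walks positions 5-4-3-2-1, expanding outward from the peak — single-peaked.
Type 2 (peak Selby at position 1): ranking walks positions 1-2-3-4-5, expanding outward from the peak — single-peaked.
Type 3: ranking walks positions 4-1-5-3-2; Selby is ranked above Marwick even though Marwick lies between Selby and the peak Ralston on the axis — preferences dip and rise again. Not single-peaked.
Type 4: ranking walks positions 4-5-2-3-1; Lomond is ranked above Marwick even though Marwick lies between Lomond and the peak Ralston on the axis — preferences dip and rise again. Not single-peaked.
Type 5: ranking walks positions 1-5-2-3-4; Ostley is ranked above Lomond even though Lomond lies between Ostley and the peak Selby on the axis — preferences dip and rise again. Not single-peaked.
Type 6: ranking walks positions 5-3-1-4-2; Marwick is ranked above Ralston even though Ralston lies between Marwick and the peak Ostley on the axis — preferences dip and rise again. Not single-peaked.
Type 7: ranking walks positions 2-5-1-4-3; Ostley is ranked above Marwick even though Marwick lies between Ostley and the peak Lomond on the axis — preferences dip and rise again. Not single-peaked.
Type 3 violates single-peakedness, so the profile is not single-peaked on this axis.

no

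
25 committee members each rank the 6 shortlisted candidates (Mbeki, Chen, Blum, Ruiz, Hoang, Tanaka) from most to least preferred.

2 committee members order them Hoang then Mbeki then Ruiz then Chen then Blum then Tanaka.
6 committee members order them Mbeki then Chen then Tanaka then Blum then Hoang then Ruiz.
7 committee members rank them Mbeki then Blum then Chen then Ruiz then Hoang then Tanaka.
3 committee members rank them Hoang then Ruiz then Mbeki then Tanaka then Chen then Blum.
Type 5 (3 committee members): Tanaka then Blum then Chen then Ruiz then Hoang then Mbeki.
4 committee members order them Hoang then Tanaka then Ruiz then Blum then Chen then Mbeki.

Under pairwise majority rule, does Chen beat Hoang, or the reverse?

Chen

Ballots ranking Chen above Hoang: 6 + 7 + 3 = 16.
Ballots ranking Hoang above Chen: 25 − 16 = 9.
Chen wins the head-to-head 16–9.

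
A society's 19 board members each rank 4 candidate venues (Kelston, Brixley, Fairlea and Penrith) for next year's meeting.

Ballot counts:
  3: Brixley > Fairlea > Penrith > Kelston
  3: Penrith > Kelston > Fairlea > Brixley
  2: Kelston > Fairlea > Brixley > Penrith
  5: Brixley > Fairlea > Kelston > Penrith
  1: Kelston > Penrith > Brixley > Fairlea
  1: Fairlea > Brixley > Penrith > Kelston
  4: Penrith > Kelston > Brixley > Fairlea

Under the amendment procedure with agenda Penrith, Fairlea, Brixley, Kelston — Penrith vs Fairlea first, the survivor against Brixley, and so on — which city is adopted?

Kelston

Round 1: Penrith vs Fairlea — 8–11, Fairlea advances.
Round 2: Fairlea vs Brixley — 6–13, Brixley advances.
Round 3: Brixley vs Kelston — 9–10, Kelston advances.
The agenda winner is Kelston.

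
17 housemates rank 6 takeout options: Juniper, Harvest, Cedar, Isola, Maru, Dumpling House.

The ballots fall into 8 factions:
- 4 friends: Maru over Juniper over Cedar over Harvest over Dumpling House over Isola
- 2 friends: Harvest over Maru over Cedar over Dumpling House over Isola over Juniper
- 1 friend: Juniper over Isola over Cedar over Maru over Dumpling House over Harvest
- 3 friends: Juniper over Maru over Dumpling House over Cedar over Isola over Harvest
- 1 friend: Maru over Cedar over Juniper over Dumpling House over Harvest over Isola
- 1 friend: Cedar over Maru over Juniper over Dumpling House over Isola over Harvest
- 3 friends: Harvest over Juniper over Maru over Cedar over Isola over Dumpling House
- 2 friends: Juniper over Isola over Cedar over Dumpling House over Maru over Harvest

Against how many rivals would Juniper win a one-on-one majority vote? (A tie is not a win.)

5

Juniper against each rival (17 friends):
Juniper vs Harvest: Juniper is ranked higher on 4+1+3+1+1+2 = 12 ballots, Harvest on 5. Juniper wins 12–5.
Juniper vs Cedar: Juniper is ranked higher on 4+1+3+3+2 = 13 ballots, Cedar on 4. Juniper wins 13–4.
Juniper vs Isola: 15 for Juniper, 2 for Isola — Juniper by 15–2.
Juniper vs Maru: Juniper wins 9–8.
Juniper–Dumpling House: Juniper 15–2.
Juniper beats Harvest, Cedar, Isola, Maru, Dumpling House — 5 pairwise wins.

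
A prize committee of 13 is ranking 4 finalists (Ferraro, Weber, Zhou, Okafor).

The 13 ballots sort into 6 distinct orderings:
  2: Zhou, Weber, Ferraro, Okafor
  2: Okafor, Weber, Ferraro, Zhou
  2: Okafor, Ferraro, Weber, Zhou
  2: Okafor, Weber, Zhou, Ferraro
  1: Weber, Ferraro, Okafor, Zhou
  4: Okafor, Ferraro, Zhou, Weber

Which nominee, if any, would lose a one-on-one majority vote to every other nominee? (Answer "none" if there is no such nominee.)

Zhou

Head-to-head results (13 jurors):
Ferraro vs Weber: 2+4 = 6 for Ferraro, 7 for Weber — Weber by 7–6.
Ferraro–Zhou: Ferraro 9–4.
Ferraro vs Okafor: 2+1 = 3 for Ferraro, 10 for Okafor — Okafor by 10–3.
Weber vs Zhou: Weber, 7–6.
Weber–Okafor: Okafor 10–3.
Zhou vs Okafor: Okafor, 11–2.
Only Zhou has no wins; Zhou is the Condorcet loser.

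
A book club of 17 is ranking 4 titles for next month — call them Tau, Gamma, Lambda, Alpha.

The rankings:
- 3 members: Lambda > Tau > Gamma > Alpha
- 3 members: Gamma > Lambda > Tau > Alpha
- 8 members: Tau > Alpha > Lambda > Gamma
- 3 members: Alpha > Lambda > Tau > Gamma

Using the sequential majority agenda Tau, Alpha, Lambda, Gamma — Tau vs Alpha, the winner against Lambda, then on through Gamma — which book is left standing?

Lambda

Round 1: Tau vs Alpha — 14–3, Tau advances.
Round 2: Tau vs Lambda — 8–9, Lambda advances.
Round 3: Lambda vs Gamma — 14–3, Lambda advances.
Lambda survives the agenda.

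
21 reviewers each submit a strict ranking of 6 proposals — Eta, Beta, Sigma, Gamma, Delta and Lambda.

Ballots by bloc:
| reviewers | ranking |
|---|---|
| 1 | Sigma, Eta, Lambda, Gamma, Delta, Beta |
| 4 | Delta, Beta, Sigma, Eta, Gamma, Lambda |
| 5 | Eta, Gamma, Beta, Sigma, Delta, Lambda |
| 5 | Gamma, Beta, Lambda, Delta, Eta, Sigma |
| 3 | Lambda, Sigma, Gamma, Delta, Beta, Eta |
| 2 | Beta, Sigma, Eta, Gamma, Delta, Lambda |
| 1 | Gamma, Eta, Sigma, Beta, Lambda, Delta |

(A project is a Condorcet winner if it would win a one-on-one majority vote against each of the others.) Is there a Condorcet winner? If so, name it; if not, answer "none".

Head-to-head results (21 reviewers):
Eta vs Beta: Eta preferred on 1+5+1 = 7 ballots; Beta wins 14–7.
Eta vs Sigma: Eta is ranked higher on 5+5+1 = 11 ballots, Sigma on 10. Eta wins 11–10.
Eta vs Gamma: Eta is ranked higher on 1+4+5+2 = 12 ballots, Gamma on 9. Eta wins 12–9.
Eta vs Delta: Delta wins 12–9.
Eta vs Lambda: Eta, 13–8.
Beta vs Sigma: Beta wins 16–5.
Beta vs Gamma: Beta preferred on 4+2 = 6 ballots; Gamma wins 15–6.
Beta–Delta: Beta 13–8.
Beta–Lambda: Beta 17–4.
Sigma–Gamma: Gamma 11–10.
Sigma vs Delta: 12 to 9, Sigma.
Sigma vs Lambda: Sigma wins 13–8.
Gamma vs Delta: Gamma is ranked higher on 1+5+5+3+2+1 = 17 ballots, Delta on 4. Gamma wins 17–4.
Gamma vs Lambda: 17 to 4, Gamma.
Delta vs Lambda: Delta, 11–10.
Each project drops at least one matchup (Eta loses to Beta; Beta loses to Gamma; Sigma loses to Eta; Gamma loses to Eta; Delta loses to Beta; Lambda loses to Eta); the cycle Eta → Sigma → Delta → Eta rules out a Condorcet winner.

none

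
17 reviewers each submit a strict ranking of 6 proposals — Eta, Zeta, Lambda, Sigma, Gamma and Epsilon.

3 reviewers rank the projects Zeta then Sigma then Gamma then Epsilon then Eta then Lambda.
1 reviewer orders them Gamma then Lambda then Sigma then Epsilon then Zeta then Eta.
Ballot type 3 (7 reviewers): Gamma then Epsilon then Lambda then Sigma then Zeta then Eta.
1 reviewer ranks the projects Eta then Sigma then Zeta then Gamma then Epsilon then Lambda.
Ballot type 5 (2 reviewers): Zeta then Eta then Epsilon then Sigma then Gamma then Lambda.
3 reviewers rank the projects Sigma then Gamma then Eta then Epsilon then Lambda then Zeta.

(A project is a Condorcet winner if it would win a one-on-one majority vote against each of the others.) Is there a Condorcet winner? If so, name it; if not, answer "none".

Pairwise majorities:
Eta vs Zeta: 1+3 = 4 for Eta, 13 for Zeta — Zeta by 13–4.
Eta vs Lambda: 3+1+2+3 = 9 for Eta, 8 for Lambda — Eta by 9–8.
Eta vs Sigma: Sigma wins 14–3.
Eta–Gamma: Gamma 14–3.
Eta vs Epsilon: 1+2+3 = 6 for Eta, 11 for Epsilon — Epsilon by 11–6.
Zeta vs Lambda: Lambda, 11–6.
Zeta vs Sigma: Zeta is ranked higher on 3+2 = 5 ballots, Sigma on 12. Sigma wins 12–5.
Zeta vs Gamma: Gamma wins 11–6.
Zeta vs Epsilon: Epsilon, 11–6.
Lambda vs Sigma: 1+7 = 8 for Lambda, 9 for Sigma — Sigma by 9–8.
Lambda vs Gamma: Gamma, 17–0.
Lambda vs Epsilon: Epsilon wins 16–1.
Sigma vs Gamma: Sigma wins 9–8.
Sigma vs Epsilon: Epsilon, 9–8.
Gamma–Epsilon: Gamma 15–2.
Each project drops at least one matchup (Eta loses to Zeta; Zeta loses to Lambda; Lambda loses to Eta; Sigma loses to Epsilon; Gamma loses to Sigma; Epsilon loses to Gamma); the cycle Eta → Lambda → Zeta → Eta rules out a Condorcet winner.

none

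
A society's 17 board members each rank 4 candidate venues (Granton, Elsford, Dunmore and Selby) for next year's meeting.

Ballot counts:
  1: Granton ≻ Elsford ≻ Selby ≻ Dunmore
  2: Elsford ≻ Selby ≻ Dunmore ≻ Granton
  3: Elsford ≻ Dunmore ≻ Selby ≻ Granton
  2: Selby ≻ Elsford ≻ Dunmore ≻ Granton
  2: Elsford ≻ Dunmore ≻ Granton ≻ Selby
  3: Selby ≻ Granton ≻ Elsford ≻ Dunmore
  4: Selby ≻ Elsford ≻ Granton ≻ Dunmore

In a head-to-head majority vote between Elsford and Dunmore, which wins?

Elsford

Ballots ranking Elsford above Dunmore: 1 + 2 + 3 + 2 + 2 + 3 + 4 = 17.
Ballots ranking Dunmore above Elsford: 17 − 17 = 0.
Elsford wins the head-to-head 17–0.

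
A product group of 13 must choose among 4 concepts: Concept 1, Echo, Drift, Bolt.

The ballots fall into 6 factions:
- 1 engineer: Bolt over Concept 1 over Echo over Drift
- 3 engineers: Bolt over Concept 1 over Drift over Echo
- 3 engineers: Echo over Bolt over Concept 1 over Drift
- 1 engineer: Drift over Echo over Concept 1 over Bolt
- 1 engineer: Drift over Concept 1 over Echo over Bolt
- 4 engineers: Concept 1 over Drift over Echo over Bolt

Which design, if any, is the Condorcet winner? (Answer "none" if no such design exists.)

none

Head-to-head results (13 engineers):
Concept 1 vs Echo: Concept 1 wins 9–4.
Concept 1–Drift: Concept 1 11–2.
Concept 1–Bolt: Bolt 7–6.
Echo vs Drift: Drift wins 9–4.
Echo vs Bolt: Echo wins 9–4.
Drift–Bolt: Bolt 7–6.
Every design loses at least once (Concept 1 loses to Bolt; Echo loses to Concept 1; Drift loses to Concept 1; Bolt loses to Echo). The majority relation contains the cycle Concept 1 beats Echo beats Bolt beats Concept 1, so there is no Condorcet winner.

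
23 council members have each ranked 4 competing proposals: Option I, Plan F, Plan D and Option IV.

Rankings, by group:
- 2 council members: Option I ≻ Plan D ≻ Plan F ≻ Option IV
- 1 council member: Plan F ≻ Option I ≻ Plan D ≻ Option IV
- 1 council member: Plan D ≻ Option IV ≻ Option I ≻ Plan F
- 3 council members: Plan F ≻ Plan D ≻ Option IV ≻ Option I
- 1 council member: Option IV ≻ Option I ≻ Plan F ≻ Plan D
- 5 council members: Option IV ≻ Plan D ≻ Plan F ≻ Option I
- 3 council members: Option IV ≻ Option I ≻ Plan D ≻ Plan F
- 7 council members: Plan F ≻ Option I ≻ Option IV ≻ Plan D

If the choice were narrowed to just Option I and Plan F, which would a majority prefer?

Plan F

Ballots ranking Option I above Plan F: 2 + 1 + 1 + 3 = 7.
Ballots ranking Plan F above Option I: 23 − 7 = 16.
Plan F wins the head-to-head 16–7.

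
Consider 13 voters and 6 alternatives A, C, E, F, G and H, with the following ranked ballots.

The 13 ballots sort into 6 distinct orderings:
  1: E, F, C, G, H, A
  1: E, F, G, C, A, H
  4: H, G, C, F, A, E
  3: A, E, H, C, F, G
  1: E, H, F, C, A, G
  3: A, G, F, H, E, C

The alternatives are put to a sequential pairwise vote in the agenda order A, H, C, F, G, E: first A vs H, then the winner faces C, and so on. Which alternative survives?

G

Round 1: A vs H — 7–6, A advances.
Round 2: A vs C — 6–7, C advances.
Round 3: C vs F — 7–6, C advances.
Round 4: C vs G — 5–8, G advances.
Round 5: G vs E — 7–6, G advances.
G survives the agenda.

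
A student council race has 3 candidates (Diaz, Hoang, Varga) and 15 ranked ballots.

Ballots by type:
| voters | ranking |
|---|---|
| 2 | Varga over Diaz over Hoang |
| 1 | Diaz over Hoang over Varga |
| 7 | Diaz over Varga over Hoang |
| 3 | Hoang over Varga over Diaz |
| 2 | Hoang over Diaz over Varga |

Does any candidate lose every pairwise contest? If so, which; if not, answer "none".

Hoang

Pairwise majorities:
Diaz vs Hoang: 2+1+7 = 10 for Diaz, 5 for Hoang — Diaz by 10–5.
Diaz vs Varga: Diaz, 10–5.
Hoang vs Varga: Hoang preferred on 1+3+2 = 6 ballots; Varga wins 9–6.
Only Hoang has no wins; Hoang is the Condorcet loser.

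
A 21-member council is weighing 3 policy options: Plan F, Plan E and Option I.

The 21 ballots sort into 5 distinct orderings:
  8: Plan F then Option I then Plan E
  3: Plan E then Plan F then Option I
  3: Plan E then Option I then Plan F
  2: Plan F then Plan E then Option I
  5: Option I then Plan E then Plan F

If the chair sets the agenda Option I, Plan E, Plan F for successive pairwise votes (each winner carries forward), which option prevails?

Plan F

Round 1: Option I vs Plan E — 13–8, Option I advances.
Round 2: Option I vs Plan F — 8–13, Plan F advances.
The agenda winner is Plan F.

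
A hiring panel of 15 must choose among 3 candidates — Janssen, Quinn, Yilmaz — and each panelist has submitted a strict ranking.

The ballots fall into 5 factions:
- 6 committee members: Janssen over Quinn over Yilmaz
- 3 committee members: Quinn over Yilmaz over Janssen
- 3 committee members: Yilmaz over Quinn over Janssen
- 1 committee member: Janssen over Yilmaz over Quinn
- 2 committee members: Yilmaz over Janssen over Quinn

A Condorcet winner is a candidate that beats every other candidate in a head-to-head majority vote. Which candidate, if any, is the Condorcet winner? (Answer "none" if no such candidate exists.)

none

Pairwise majorities:
Janssen vs Quinn: Janssen wins 9–6.
Janssen vs Yilmaz: 6+1 = 7 for Janssen, 8 for Yilmaz — Yilmaz by 8–7.
Quinn–Yilmaz: Quinn 9–6.
No candidate is unbeaten: Janssen loses to Yilmaz; Quinn loses to Janssen; Yilmaz loses to Quinn. In particular Janssen beats Quinn beats Yilmaz beats Janssen is a majority cycle — no Condorcet winner exists.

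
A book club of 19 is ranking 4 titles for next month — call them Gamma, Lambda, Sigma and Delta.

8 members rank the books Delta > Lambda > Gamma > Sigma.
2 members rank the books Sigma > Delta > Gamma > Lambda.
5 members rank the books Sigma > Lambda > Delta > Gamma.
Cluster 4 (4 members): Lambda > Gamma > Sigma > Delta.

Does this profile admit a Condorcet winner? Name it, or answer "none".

none

Pairwise majorities:
Gamma vs Lambda: Lambda wins 17–2.
Gamma–Sigma: Gamma 12–7.
Gamma vs Delta: Gamma preferred on 4 ballots; Delta wins 15–4.
Lambda vs Sigma: 12 to 7, Lambda.
Lambda vs Delta: 5+4 = 9 for Lambda, 10 for Delta — Delta by 10–9.
Sigma vs Delta: Sigma wins 11–8.
Each book drops at least one matchup (Gamma loses to Lambda; Lambda loses to Delta; Sigma loses to Gamma; Delta loses to Sigma); the cycle Gamma beats Sigma beats Delta beats Gamma rules out a Condorcet winner.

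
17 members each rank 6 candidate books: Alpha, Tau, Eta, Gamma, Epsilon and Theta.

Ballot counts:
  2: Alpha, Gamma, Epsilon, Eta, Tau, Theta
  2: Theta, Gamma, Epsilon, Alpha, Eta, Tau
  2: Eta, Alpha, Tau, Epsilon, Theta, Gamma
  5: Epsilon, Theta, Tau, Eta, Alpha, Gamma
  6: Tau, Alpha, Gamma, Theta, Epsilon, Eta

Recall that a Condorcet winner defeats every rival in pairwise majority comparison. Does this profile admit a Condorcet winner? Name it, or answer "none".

Head-to-head results (17 members):
Alpha vs Tau: Alpha preferred on 2+2+2 = 6 ballots; Tau wins 11–6.
Alpha vs Eta: 2+2+6 = 10 for Alpha, 7 for Eta — Alpha by 10–7.
Alpha vs Gamma: 2+2+5+6 = 15 for Alpha, 2 for Gamma — Alpha by 15–2.
Alpha vs Epsilon: 10 to 7, Alpha.
Alpha vs Theta: Alpha is ranked higher on 2+2+6 = 10 ballots, Theta on 7. Alpha wins 10–7.
Tau vs Eta: 11 to 6, Tau.
Tau vs Gamma: Tau is ranked higher on 2+5+6 = 13 ballots, Gamma on 4. Tau wins 13–4.
Tau vs Epsilon: Tau preferred on 2+6 = 8 ballots; Epsilon wins 9–8.
Tau vs Theta: 2+2+6 = 10 for Tau, 7 for Theta — Tau by 10–7.
Eta vs Gamma: Eta preferred on 2+5 = 7 ballots; Gamma wins 10–7.
Eta vs Epsilon: 2 for Eta, 15 for Epsilon — Epsilon by 15–2.
Eta vs Theta: 4 to 13, Theta.
Gamma vs Epsilon: 2+2+6 = 10 for Gamma, 7 for Epsilon — Gamma by 10–7.
Gamma vs Theta: Gamma preferred on 2+6 = 8 ballots; Theta wins 9–8.
Epsilon vs Theta: Epsilon preferred on 2+2+5 = 9 ballots; Epsilon wins 9–8.
Every book loses at least once (Alpha loses to Tau; Tau loses to Epsilon; Eta loses to Alpha; Gamma loses to Alpha; Epsilon loses to Alpha; Theta loses to Alpha). The majority relation contains the cycle Alpha → Epsilon → Tau → Alpha, so there is no Condorcet winner.

none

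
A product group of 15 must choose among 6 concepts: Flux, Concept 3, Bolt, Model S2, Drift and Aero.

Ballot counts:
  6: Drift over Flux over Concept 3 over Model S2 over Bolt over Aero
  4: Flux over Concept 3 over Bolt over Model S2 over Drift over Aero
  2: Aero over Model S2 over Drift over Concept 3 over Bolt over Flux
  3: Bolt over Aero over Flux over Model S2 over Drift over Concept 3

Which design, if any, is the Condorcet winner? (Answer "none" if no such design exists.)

Pairwise majorities:
Flux vs Concept 3: 13 to 2, Flux.
Flux vs Bolt: Flux is ranked higher on 6+4 = 10 ballots, Bolt on 5. Flux wins 10–5.
Flux vs Model S2: Flux is ranked higher on 6+4+3 = 13 ballots, Model S2 on 2. Flux wins 13–2.
Flux vs Drift: 4+3 = 7 for Flux, 8 for Drift — Drift by 8–7.
Flux vs Aero: 10 to 5, Flux.
Concept 3 vs Bolt: Concept 3 is ranked higher on 6+4+2 = 12 ballots, Bolt on 3. Concept 3 wins 12–3.
Concept 3 vs Model S2: Concept 3 preferred on 6+4 = 10 ballots; Concept 3 wins 10–5.
Concept 3 vs Drift: Concept 3 is ranked higher on 4 ballots, Drift on 11. Drift wins 11–4.
Concept 3 vs Aero: 10 to 5, Concept 3.
Bolt vs Model S2: Bolt is ranked higher on 4+3 = 7 ballots, Model S2 on 8. Model S2 wins 8–7.
Bolt vs Drift: 4+3 = 7 for Bolt, 8 for Drift — Drift by 8–7.
Bolt vs Aero: Bolt is ranked higher on 6+4+3 = 13 ballots, Aero on 2. Bolt wins 13–2.
Model S2 vs Drift: Model S2 is ranked higher on 4+2+3 = 9 ballots, Drift on 6. Model S2 wins 9–6.
Model S2 vs Aero: 6+4 = 10 for Model S2, 5 for Aero — Model S2 by 10–5.
Drift vs Aero: 6+4 = 10 for Drift, 5 for Aero — Drift by 10–5.
Every design loses at least once (Flux loses to Drift; Concept 3 loses to Flux; Bolt loses to Flux; Model S2 loses to Flux; Drift loses to Model S2; Aero loses to Flux). The majority relation contains the cycle Flux → Model S2 → Drift → Flux, so there is no Condorcet winner.

none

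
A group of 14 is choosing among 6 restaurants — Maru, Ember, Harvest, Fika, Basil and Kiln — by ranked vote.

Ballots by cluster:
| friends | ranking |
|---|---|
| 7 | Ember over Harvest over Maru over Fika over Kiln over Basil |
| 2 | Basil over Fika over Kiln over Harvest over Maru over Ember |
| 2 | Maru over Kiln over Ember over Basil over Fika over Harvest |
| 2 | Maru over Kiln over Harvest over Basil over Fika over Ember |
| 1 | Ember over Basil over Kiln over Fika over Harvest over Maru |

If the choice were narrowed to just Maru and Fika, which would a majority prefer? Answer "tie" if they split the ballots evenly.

Ballots ranking Maru above Fika: 7 + 2 + 2 = 11.
Ballots ranking Fika above Maru: 14 − 11 = 3.
Maru wins the head-to-head 11–3.

Maru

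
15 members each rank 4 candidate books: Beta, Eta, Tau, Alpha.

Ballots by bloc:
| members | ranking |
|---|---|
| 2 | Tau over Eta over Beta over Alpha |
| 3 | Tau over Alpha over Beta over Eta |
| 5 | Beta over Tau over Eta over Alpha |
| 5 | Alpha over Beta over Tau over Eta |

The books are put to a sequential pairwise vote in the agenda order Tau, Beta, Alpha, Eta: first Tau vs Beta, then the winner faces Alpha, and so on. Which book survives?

Alpha

Round 1: Tau vs Beta — 5–10, Beta advances.
Round 2: Beta vs Alpha — 7–8, Alpha advances.
Round 3: Alpha vs Eta — 8–7, Alpha advances.
Alpha survives the agenda.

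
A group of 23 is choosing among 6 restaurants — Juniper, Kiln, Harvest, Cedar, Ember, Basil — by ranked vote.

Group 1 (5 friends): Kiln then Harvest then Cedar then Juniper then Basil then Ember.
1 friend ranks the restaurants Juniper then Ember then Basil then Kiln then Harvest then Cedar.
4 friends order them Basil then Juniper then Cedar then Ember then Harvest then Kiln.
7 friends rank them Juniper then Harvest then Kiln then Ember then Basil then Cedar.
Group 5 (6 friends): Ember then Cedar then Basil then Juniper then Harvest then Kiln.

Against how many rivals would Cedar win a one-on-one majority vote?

0

Cedar against each rival (23 friends):
Cedar vs Juniper: Cedar is ranked higher on 5+6 = 11 ballots, Juniper on 12. Juniper wins 12–11.
Cedar vs Kiln: 10 to 13, Kiln.
Cedar vs Harvest: Harvest, 13–10.
Cedar–Ember: Ember 14–9.
Cedar vs Basil: 5+6 = 11 for Cedar, 12 for Basil — Basil by 12–11.
Cedar beats no one; loses to Juniper, Kiln, Harvest, Ember, Basil — 0 pairwise wins.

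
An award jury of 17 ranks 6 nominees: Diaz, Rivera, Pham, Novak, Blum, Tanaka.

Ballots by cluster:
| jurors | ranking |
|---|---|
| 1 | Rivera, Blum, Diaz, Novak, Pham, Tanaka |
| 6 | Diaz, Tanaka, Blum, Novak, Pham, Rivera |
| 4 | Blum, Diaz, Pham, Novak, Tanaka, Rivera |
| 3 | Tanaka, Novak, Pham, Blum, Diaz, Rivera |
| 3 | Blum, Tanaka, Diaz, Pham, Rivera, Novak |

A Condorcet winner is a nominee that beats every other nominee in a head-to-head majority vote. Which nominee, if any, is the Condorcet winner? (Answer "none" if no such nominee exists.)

Pairwise majorities:
Diaz vs Rivera: Diaz wins 16–1.
Diaz vs Pham: Diaz, 14–3.
Diaz–Novak: Diaz 14–3.
Diaz vs Blum: Blum wins 11–6.
Diaz vs Tanaka: Diaz wins 11–6.
Rivera–Pham: Pham 16–1.
Rivera vs Novak: Novak, 13–4.
Rivera–Blum: Blum 16–1.
Rivera vs Tanaka: Tanaka, 16–1.
Pham vs Novak: Novak wins 10–7.
Pham vs Blum: Blum wins 14–3.
Pham vs Tanaka: Tanaka wins 12–5.
Novak vs Blum: Blum, 14–3.
Novak vs Tanaka: Tanaka wins 12–5.
Blum–Tanaka: Tanaka 9–8.
Every nominee loses at least once (Diaz loses to Blum; Rivera loses to Diaz; Pham loses to Diaz; Novak loses to Diaz; Blum loses to Tanaka; Tanaka loses to Diaz). The majority relation contains the cycle Diaz beats Tanaka beats Blum beats Diaz, so there is no Condorcet winner.

none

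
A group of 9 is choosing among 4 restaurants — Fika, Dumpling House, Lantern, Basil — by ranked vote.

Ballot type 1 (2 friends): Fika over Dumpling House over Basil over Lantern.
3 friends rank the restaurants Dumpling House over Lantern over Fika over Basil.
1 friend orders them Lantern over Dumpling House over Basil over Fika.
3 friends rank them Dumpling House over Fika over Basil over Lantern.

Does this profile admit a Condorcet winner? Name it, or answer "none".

Dumpling House

Check each pair by majority over 9 ballots:
Fika vs Dumpling House: Dumpling House, 7–2.
Fika vs Lantern: Fika, 5–4.
Fika vs Basil: Fika, 8–1.
Dumpling House vs Lantern: Dumpling House, 8–1.
Dumpling House vs Basil: Dumpling House wins 9–0.
Lantern vs Basil: Basil, 5–4.
Dumpling House wins every pairwise contest, so Dumpling House is the Condorcet winner.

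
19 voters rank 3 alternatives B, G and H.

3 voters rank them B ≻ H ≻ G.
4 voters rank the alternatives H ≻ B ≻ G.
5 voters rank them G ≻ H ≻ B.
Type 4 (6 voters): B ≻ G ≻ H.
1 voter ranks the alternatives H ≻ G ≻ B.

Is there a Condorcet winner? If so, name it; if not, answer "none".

none

Check each pair by majority over 19 ballots:
B vs G: 13 to 6, B.
B vs H: H wins 10–9.
G vs H: 11 to 8, G.
Each alternative drops at least one matchup (B loses to H; G loses to B; H loses to G); the cycle B beats G beats H beats B rules out a Condorcet winner.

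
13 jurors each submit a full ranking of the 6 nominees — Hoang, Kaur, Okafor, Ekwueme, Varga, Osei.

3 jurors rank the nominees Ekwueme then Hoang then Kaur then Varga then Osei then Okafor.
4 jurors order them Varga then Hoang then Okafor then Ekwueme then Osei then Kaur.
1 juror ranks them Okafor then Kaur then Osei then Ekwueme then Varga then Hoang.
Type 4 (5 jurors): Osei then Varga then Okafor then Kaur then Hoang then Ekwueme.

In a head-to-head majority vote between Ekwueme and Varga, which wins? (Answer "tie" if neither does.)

Varga

Ballots ranking Ekwueme above Varga: 3 + 1 = 4.
Ballots ranking Varga above Ekwueme: 13 − 4 = 9.
Varga wins the head-to-head 9–4.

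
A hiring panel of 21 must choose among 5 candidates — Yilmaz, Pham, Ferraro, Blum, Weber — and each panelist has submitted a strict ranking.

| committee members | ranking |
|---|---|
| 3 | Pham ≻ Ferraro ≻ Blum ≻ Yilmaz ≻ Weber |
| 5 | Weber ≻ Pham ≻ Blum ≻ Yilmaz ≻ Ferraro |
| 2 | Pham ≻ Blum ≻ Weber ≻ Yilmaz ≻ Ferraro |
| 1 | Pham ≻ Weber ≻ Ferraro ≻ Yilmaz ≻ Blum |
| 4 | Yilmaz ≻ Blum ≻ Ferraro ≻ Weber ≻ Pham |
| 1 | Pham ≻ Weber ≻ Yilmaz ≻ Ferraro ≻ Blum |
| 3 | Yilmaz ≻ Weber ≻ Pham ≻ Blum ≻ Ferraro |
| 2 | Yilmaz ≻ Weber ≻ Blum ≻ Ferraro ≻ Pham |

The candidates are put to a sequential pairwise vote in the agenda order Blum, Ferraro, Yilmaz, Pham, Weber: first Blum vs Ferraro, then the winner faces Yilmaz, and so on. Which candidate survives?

Weber

Round 1: Blum vs Ferraro — 16–5, Blum advances.
Round 2: Blum vs Yilmaz — 10–11, Yilmaz advances.
Round 3: Yilmaz vs Pham — 9–12, Pham advances.
Round 4: Pham vs Weber — 7–14, Weber advances.
The agenda winner is Weber.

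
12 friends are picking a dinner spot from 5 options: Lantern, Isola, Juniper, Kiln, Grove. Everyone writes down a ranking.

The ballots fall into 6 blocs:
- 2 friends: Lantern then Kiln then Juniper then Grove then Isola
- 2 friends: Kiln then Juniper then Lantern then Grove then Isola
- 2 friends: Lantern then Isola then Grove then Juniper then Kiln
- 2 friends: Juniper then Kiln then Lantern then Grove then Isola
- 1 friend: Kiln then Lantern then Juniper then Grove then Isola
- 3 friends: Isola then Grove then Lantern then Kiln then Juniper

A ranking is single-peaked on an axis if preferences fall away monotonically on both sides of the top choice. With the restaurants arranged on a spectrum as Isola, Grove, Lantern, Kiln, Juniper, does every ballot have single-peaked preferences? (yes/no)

no

Axis positions: Isola=1, Grove=2, Lantern=3, Kiln=4, Juniper=5.
Bloc 1 (peak Lantern at position 3): ranking walks positions 3-4-5-2-1, expanding outward from the peak — single-peaked.
Bloc 2 (peak Kiln at position 4): ranking walks positions 4-5-3-2-1, expanding outward from the peak — single-peaked.
Bloc 3: ranking walks positions 3-1-2-5-4; Isola is ranked above Grove even though Grove lies between Isola and the peak Lantern on the axis — preferences dip and rise again. Not single-peaked.
Bloc 4 (peak Juniper at position 5): ranking walks positions 5-4-3-2-1, expanding outward from the peak — single-peaked.
Bloc 5 (peak Kiln at position 4): ranking walks positions 4-3-5-2-1, expanding outward from the peak — single-peaked.
Bloc 6 (peak Isola at position 1): ranking walks positions 1-2-3-4-5, expanding outward from the peak — single-peaked.
Bloc 3 violates single-peakedness, so the profile is not single-peaked on this axis.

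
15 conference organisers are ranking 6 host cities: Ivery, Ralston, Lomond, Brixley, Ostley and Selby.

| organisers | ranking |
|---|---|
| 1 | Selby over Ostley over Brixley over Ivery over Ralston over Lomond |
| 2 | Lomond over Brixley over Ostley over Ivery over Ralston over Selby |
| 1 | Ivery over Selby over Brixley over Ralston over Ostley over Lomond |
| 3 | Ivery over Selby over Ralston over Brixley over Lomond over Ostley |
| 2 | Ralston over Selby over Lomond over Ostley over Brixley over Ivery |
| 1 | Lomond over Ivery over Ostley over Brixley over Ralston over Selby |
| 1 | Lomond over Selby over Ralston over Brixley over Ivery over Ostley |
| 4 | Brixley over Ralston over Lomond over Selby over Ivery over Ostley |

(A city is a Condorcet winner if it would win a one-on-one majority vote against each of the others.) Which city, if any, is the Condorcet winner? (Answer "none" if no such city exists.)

Pairwise majorities:
Ivery vs Ralston: Ivery is ranked higher on 1+2+1+3+1 = 8 ballots, Ralston on 7. Ivery wins 8–7.
Ivery vs Lomond: 1+1+3 = 5 for Ivery, 10 for Lomond — Lomond by 10–5.
Ivery vs Brixley: 1+3+1 = 5 for Ivery, 10 for Brixley — Brixley by 10–5.
Ivery vs Ostley: Ivery preferred on 1+3+1+1+4 = 10 ballots; Ivery wins 10–5.
Ivery vs Selby: Ivery is ranked higher on 2+1+3+1 = 7 ballots, Selby on 8. Selby wins 8–7.
Ralston vs Lomond: 11 to 4, Ralston.
Ralston vs Brixley: 6 to 9, Brixley.
Ralston vs Ostley: 11 to 4, Ralston.
Ralston vs Selby: Ralston preferred on 2+2+1+4 = 9 ballots; Ralston wins 9–6.
Lomond vs Brixley: Lomond preferred on 2+2+1+1 = 6 ballots; Brixley wins 9–6.
Lomond vs Ostley: 13 to 2, Lomond.
Lomond vs Selby: 2+1+1+4 = 8 for Lomond, 7 for Selby — Lomond by 8–7.
Brixley vs Ostley: 11 to 4, Brixley.
Brixley vs Selby: Brixley preferred on 2+1+4 = 7 ballots; Selby wins 8–7.
Ostley vs Selby: Ostley preferred on 2+1 = 3 ballots; Selby wins 12–3.
Every city loses at least once (Ivery loses to Lomond; Ralston loses to Ivery; Lomond loses to Ralston; Brixley loses to Selby; Ostley loses to Ivery; Selby loses to Ralston). The majority relation contains the cycle Ivery → Ralston → Lomond → Ivery, so there is no Condorcet winner.

none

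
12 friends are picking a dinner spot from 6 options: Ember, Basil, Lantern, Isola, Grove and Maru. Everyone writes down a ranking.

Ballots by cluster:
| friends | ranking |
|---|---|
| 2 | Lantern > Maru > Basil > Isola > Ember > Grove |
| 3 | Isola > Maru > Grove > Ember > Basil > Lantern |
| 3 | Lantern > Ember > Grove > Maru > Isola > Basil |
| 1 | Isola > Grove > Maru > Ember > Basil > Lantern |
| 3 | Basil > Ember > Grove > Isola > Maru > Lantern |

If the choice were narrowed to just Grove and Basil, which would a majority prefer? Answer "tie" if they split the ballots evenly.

Grove

Ballots ranking Grove above Basil: 3 + 3 + 1 = 7.
Ballots ranking Basil above Grove: 12 − 7 = 5.
Grove wins the head-to-head 7–5.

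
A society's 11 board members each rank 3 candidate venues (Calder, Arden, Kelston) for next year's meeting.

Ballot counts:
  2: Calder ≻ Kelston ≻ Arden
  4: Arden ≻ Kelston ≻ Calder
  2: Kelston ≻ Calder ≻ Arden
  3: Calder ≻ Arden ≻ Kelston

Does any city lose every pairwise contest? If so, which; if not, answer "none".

Head-to-head results (11 organisers):
Calder vs Arden: 2+2+3 = 7 for Calder, 4 for Arden — Calder by 7–4.
Calder vs Kelston: Kelston wins 6–5.
Arden vs Kelston: Arden wins 7–4.
Every city wins at least one matchup (Calder beats Arden; Arden beats Kelston; Kelston beats Calder), so there is no Condorcet loser.

none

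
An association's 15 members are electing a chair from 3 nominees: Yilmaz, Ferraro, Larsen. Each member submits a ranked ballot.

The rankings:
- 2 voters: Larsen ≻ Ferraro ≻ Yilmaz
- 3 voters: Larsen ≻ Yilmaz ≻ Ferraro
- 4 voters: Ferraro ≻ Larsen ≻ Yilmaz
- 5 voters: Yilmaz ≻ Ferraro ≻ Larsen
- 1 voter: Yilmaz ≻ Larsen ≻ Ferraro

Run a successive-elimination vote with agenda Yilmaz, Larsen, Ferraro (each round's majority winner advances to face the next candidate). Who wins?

Round 1: Yilmaz vs Larsen — 6–9, Larsen advances.
Round 2: Larsen vs Ferraro — 6–9, Ferraro advances.
Ferraro survives the agenda.

Ferraro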